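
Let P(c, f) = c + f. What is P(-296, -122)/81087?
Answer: -418/81087 ≈ -0.0051550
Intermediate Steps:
P(-296, -122)/81087 = (-296 - 122)/81087 = -418*1/81087 = -418/81087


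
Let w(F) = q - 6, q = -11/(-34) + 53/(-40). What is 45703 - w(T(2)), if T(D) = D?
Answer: 31082801/680 ≈ 45710.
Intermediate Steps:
q = -681/680 (q = -11*(-1/34) + 53*(-1/40) = 11/34 - 53/40 = -681/680 ≈ -1.0015)
w(F) = -4761/680 (w(F) = -681/680 - 6 = -4761/680)
45703 - w(T(2)) = 45703 - 1*(-4761/680) = 45703 + 4761/680 = 31082801/680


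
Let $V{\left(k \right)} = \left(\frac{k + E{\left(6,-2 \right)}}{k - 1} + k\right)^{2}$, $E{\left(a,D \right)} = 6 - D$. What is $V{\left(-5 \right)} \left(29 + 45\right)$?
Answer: $\frac{4477}{2} \approx 2238.5$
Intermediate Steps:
$V{\left(k \right)} = \left(k + \frac{8 + k}{-1 + k}\right)^{2}$ ($V{\left(k \right)} = \left(\frac{k + \left(6 - -2\right)}{k - 1} + k\right)^{2} = \left(\frac{k + \left(6 + 2\right)}{-1 + k} + k\right)^{2} = \left(\frac{k + 8}{-1 + k} + k\right)^{2} = \left(\frac{8 + k}{-1 + k} + k\right)^{2} = \left(k + \frac{8 + k}{-1 + k}\right)^{2}$)
$V{\left(-5 \right)} \left(29 + 45\right) = \frac{\left(8 + \left(-5\right)^{2}\right)^{2}}{\left(-1 - 5\right)^{2}} \left(29 + 45\right) = \frac{\left(8 + 25\right)^{2}}{36} \cdot 74 = \frac{33^{2}}{36} \cdot 74 = \frac{1}{36} \cdot 1089 \cdot 74 = \frac{121}{4} \cdot 74 = \frac{4477}{2}$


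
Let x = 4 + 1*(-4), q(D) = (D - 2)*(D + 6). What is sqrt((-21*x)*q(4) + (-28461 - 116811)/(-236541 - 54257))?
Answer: 2*sqrt(2640300441)/145399 ≈ 0.70680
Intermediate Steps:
q(D) = (-2 + D)*(6 + D)
x = 0 (x = 4 - 4 = 0)
sqrt((-21*x)*q(4) + (-28461 - 116811)/(-236541 - 54257)) = sqrt((-21*0)*(-12 + 4**2 + 4*4) + (-28461 - 116811)/(-236541 - 54257)) = sqrt(0*(-12 + 16 + 16) - 145272/(-290798)) = sqrt(0*20 - 145272*(-1/290798)) = sqrt(0 + 72636/145399) = sqrt(72636/145399) = 2*sqrt(2640300441)/145399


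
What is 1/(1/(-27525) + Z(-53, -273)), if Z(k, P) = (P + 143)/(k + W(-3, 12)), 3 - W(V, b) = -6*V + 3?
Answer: 1954275/3578179 ≈ 0.54616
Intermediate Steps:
W(V, b) = 6*V (W(V, b) = 3 - (-6*V + 3) = 3 - (3 - 6*V) = 3 + (-3 + 6*V) = 6*V)
Z(k, P) = (143 + P)/(-18 + k) (Z(k, P) = (P + 143)/(k + 6*(-3)) = (143 + P)/(k - 18) = (143 + P)/(-18 + k))
1/(1/(-27525) + Z(-53, -273)) = 1/(1/(-27525) + (143 - 273)/(-18 - 53)) = 1/(-1/27525 - 130/(-71)) = 1/(-1/27525 - 1/71*(-130)) = 1/(-1/27525 + 130/71) = 1/(3578179/1954275) = 1954275/3578179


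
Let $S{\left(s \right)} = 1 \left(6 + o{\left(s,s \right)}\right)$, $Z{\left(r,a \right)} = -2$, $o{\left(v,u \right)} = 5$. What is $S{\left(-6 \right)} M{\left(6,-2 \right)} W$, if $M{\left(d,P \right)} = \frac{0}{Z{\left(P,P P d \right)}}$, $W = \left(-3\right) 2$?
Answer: $0$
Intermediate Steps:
$W = -6$
$S{\left(s \right)} = 11$ ($S{\left(s \right)} = 1 \left(6 + 5\right) = 1 \cdot 11 = 11$)
$M{\left(d,P \right)} = 0$ ($M{\left(d,P \right)} = \frac{0}{-2} = 0 \left(- \frac{1}{2}\right) = 0$)
$S{\left(-6 \right)} M{\left(6,-2 \right)} W = 11 \cdot 0 \left(-6\right) = 0 \left(-6\right) = 0$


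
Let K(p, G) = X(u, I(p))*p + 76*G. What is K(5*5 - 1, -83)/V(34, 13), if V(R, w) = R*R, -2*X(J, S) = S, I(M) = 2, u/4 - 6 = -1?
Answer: -1583/289 ≈ -5.4775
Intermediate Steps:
u = 20 (u = 24 + 4*(-1) = 24 - 4 = 20)
X(J, S) = -S/2
K(p, G) = -p + 76*G (K(p, G) = (-½*2)*p + 76*G = -p + 76*G)
V(R, w) = R²
K(5*5 - 1, -83)/V(34, 13) = (-(5*5 - 1) + 76*(-83))/(34²) = (-(25 - 1) - 6308)/1156 = (-1*24 - 6308)*(1/1156) = (-24 - 6308)*(1/1156) = -6332*1/1156 = -1583/289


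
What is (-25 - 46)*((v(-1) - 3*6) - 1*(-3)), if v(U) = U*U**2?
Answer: 1136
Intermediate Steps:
v(U) = U**3
(-25 - 46)*((v(-1) - 3*6) - 1*(-3)) = (-25 - 46)*(((-1)**3 - 3*6) - 1*(-3)) = -71*((-1 - 18) + 3) = -71*(-19 + 3) = -71*(-16) = 1136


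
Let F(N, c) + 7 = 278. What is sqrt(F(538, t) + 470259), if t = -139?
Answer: sqrt(470530) ≈ 685.95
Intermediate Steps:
F(N, c) = 271 (F(N, c) = -7 + 278 = 271)
sqrt(F(538, t) + 470259) = sqrt(271 + 470259) = sqrt(470530)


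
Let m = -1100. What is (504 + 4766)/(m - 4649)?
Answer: -5270/5749 ≈ -0.91668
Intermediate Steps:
(504 + 4766)/(m - 4649) = (504 + 4766)/(-1100 - 4649) = 5270/(-5749) = 5270*(-1/5749) = -5270/5749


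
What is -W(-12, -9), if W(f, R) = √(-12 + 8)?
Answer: -2*I ≈ -2.0*I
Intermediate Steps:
W(f, R) = 2*I (W(f, R) = √(-4) = 2*I)
-W(-12, -9) = -2*I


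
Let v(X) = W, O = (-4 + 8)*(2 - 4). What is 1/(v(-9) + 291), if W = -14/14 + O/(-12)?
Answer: 3/872 ≈ 0.0034404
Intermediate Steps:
O = -8 (O = 4*(-2) = -8)
W = -⅓ (W = -14/14 - 8/(-12) = -14*1/14 - 8*(-1/12) = -1 + ⅔ = -⅓ ≈ -0.33333)
v(X) = -⅓
1/(v(-9) + 291) = 1/(-⅓ + 291) = 1/(872/3) = 3/872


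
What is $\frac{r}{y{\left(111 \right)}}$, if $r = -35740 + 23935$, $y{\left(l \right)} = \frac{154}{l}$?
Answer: $- \frac{1310355}{154} \approx -8508.8$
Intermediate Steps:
$r = -11805$
$\frac{r}{y{\left(111 \right)}} = - \frac{11805}{154 \cdot \frac{1}{111}} = - \frac{11805}{\frac{154}{111}} = \left(-11805\right) \frac{111}{154} = - \frac{1310355}{154}$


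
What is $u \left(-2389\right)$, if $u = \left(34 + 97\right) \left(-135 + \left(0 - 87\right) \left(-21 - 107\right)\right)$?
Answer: $-3442861959$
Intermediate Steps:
$u = 1441131$ ($u = 131 \left(-135 - -11136\right) = 131 \left(-135 + 11136\right) = 131 \cdot 11001 = 1441131$)
$u \left(-2389\right) = 1441131 \left(-2389\right) = -3442861959$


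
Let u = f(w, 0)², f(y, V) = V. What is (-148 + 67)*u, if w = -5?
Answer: 0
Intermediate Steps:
u = 0 (u = 0² = 0)
(-148 + 67)*u = (-148 + 67)*0 = -81*0 = 0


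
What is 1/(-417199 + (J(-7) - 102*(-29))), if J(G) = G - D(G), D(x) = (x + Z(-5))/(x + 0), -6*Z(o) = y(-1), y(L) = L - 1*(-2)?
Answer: -42/17398459 ≈ -2.4140e-6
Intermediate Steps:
y(L) = 2 + L (y(L) = L + 2 = 2 + L)
Z(o) = -⅙ (Z(o) = -(2 - 1)/6 = -⅙*1 = -⅙)
D(x) = (-⅙ + x)/x (D(x) = (x - ⅙)/(x + 0) = (-⅙ + x)/x)
J(G) = G - (-⅙ + G)/G
1/(-417199 + (J(-7) - 102*(-29))) = 1/(-417199 + ((-1 - 7 + (⅙)/(-7)) - 102*(-29))) = 1/(-417199 + ((-1 - 7 + (⅙)*(-⅐)) + 2958)) = 1/(-417199 + ((-1 - 7 - 1/42) + 2958)) = 1/(-417199 + (-337/42 + 2958)) = 1/(-417199 + 123899/42) = 1/(-17398459/42) = -42/17398459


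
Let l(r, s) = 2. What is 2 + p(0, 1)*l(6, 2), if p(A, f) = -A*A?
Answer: 2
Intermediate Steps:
p(A, f) = -A²
2 + p(0, 1)*l(6, 2) = 2 - 1*0²*2 = 2 - 1*0*2 = 2 + 0*2 = 2 + 0 = 2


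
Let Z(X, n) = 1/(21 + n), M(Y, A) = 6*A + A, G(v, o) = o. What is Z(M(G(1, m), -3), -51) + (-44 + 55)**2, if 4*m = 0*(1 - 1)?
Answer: 3629/30 ≈ 120.97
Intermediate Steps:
m = 0 (m = (0*(1 - 1))/4 = (0*0)/4 = (1/4)*0 = 0)
M(Y, A) = 7*A
Z(M(G(1, m), -3), -51) + (-44 + 55)**2 = 1/(21 - 51) + (-44 + 55)**2 = 1/(-30) + 11**2 = -1/30 + 121 = 3629/30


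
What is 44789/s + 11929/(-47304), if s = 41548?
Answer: 405768191/491346648 ≈ 0.82583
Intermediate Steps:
44789/s + 11929/(-47304) = 44789/41548 + 11929/(-47304) = 44789*(1/41548) + 11929*(-1/47304) = 44789/41548 - 11929/47304 = 405768191/491346648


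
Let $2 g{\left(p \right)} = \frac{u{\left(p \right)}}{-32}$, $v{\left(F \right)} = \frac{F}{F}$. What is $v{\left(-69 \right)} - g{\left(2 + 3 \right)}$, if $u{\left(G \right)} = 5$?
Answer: $\frac{69}{64} \approx 1.0781$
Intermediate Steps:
$v{\left(F \right)} = 1$
$g{\left(p \right)} = - \frac{5}{64}$ ($g{\left(p \right)} = \frac{5 \frac{1}{-32}}{2} = \frac{5 \left(- \frac{1}{32}\right)}{2} = \frac{1}{2} \left(- \frac{5}{32}\right) = - \frac{5}{64}$)
$v{\left(-69 \right)} - g{\left(2 + 3 \right)} = 1 - - \frac{5}{64} = 1 + \frac{5}{64} = \frac{69}{64}$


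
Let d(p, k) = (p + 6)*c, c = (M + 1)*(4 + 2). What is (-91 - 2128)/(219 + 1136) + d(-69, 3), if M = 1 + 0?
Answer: -1026599/1355 ≈ -757.64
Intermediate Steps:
M = 1
c = 12 (c = (1 + 1)*(4 + 2) = 2*6 = 12)
d(p, k) = 72 + 12*p (d(p, k) = (p + 6)*12 = (6 + p)*12 = 72 + 12*p)
(-91 - 2128)/(219 + 1136) + d(-69, 3) = (-91 - 2128)/(219 + 1136) + (72 + 12*(-69)) = -2219/1355 + (72 - 828) = -2219*1/1355 - 756 = -2219/1355 - 756 = -1026599/1355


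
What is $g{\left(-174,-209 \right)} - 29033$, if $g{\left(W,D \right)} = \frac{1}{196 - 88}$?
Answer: $- \frac{3135563}{108} \approx -29033.0$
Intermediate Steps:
$g{\left(W,D \right)} = \frac{1}{108}$
$g{\left(-174,-209 \right)} - 29033 = \frac{1}{108} - 29033 = - \frac{3135563}{108}$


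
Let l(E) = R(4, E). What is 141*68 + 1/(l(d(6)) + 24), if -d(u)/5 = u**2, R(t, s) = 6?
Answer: 287641/30 ≈ 9588.0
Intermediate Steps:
d(u) = -5*u**2
l(E) = 6
141*68 + 1/(l(d(6)) + 24) = 141*68 + 1/(6 + 24) = 9588 + 1/30 = 287641/30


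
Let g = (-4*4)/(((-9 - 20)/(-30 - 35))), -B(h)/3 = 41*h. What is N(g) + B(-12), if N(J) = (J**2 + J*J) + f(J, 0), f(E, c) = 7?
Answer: 3410403/841 ≈ 4055.2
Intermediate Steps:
B(h) = -123*h
g = -1040/29 (g = -16/((-29/(-65))) = -16/((-29*(-1/65))) = -16/29/65 = -16*65/29 = -1040/29 ≈ -35.862)
N(J) = 7 + 2*J**2 (N(J) = (J**2 + J*J) + 7 = (J**2 + J**2) + 7 = 2*J**2 + 7 = 7 + 2*J**2)
N(g) + B(-12) = (7 + 2*(-1040/29)**2) - 123*(-12) = (7 + 2*(1081600/841)) + 1476 = (7 + 2163200/841) + 1476 = 2169087/841 + 1476 = 3410403/841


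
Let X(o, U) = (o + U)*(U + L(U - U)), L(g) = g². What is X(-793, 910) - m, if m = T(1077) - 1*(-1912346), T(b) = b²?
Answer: -2965805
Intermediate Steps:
X(o, U) = U*(U + o) (X(o, U) = (o + U)*(U + (U - U)²) = (U + o)*(U + 0²) = (U + o)*(U + 0) = (U + o)*U = U*(U + o))
m = 3072275 (m = 1077² - 1*(-1912346) = 1159929 + 1912346 = 3072275)
X(-793, 910) - m = 910*(910 - 793) - 1*3072275 = 910*117 - 3072275 = 106470 - 3072275 = -2965805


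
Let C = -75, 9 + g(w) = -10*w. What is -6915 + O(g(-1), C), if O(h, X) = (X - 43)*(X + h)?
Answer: 1817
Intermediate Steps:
g(w) = -9 - 10*w
O(h, X) = (-43 + X)*(X + h)
-6915 + O(g(-1), C) = -6915 + ((-75)² - 43*(-75) - 43*(-9 - 10*(-1)) - 75*(-9 - 10*(-1))) = -6915 + (5625 + 3225 - 43*(-9 + 10) - 75*(-9 + 10)) = -6915 + (5625 + 3225 - 43*1 - 75*1) = -6915 + (5625 + 3225 - 43 - 75) = -6915 + 8732 = 1817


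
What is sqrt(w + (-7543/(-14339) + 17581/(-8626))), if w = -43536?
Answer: I*sqrt(666070570327705687430)/123688214 ≈ 208.66*I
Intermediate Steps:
sqrt(w + (-7543/(-14339) + 17581/(-8626))) = sqrt(-43536 + (-7543/(-14339) + 17581/(-8626))) = sqrt(-43536 + (-7543*(-1/14339) + 17581*(-1/8626))) = sqrt(-43536 + (7543/14339 - 17581/8626)) = sqrt(-43536 - 187028041/123688214) = sqrt(-5385077112745/123688214) = I*sqrt(666070570327705687430)/123688214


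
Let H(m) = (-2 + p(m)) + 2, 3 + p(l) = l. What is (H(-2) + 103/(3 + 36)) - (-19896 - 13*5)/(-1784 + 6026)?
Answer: 43135/18382 ≈ 2.3466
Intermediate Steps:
p(l) = -3 + l
H(m) = -3 + m (H(m) = (-2 + (-3 + m)) + 2 = (-5 + m) + 2 = -3 + m)
(H(-2) + 103/(3 + 36)) - (-19896 - 13*5)/(-1784 + 6026) = ((-3 - 2) + 103/(3 + 36)) - (-19896 - 13*5)/(-1784 + 6026) = (-5 + 103/39) - (-19896 - 65)/4242 = (-5 + (1/39)*103) - (-19961)/4242 = (-5 + 103/39) - 1*(-19961/4242) = -92/39 + 19961/4242 = 43135/18382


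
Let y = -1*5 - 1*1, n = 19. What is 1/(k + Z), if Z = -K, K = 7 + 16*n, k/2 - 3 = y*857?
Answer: -1/10589 ≈ -9.4438e-5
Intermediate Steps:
y = -6 (y = -5 - 1 = -6)
k = -10278 (k = 6 + 2*(-6*857) = 6 + 2*(-5142) = 6 - 10284 = -10278)
K = 311 (K = 7 + 16*19 = 7 + 304 = 311)
Z = -311 (Z = -1*311 = -311)
1/(k + Z) = 1/(-10278 - 311) = 1/(-10589) = -1/10589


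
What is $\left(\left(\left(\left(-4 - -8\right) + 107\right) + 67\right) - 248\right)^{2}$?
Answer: $4900$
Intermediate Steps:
$\left(\left(\left(\left(-4 - -8\right) + 107\right) + 67\right) - 248\right)^{2} = \left(\left(\left(\left(-4 + 8\right) + 107\right) + 67\right) - 248\right)^{2} = \left(\left(\left(4 + 107\right) + 67\right) - 248\right)^{2} = \left(\left(111 + 67\right) - 248\right)^{2} = \left(178 - 248\right)^{2} = \left(-70\right)^{2} = 4900$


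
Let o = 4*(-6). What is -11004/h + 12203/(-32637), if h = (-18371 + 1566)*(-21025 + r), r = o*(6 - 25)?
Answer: -4218473072683/11281372162665 ≈ -0.37393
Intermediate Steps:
o = -24
r = 456 (r = -24*(6 - 25) = -24*(-19) = 456)
h = 345662045 (h = (-18371 + 1566)*(-21025 + 456) = -16805*(-20569) = 345662045)
-11004/h + 12203/(-32637) = -11004/345662045 + 12203/(-32637) = -11004*1/345662045 + 12203*(-1/32637) = -11004/345662045 - 12203/32637 = -4218473072683/11281372162665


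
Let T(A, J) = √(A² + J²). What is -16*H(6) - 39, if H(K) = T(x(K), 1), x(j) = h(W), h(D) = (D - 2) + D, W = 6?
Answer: -39 - 16*√101 ≈ -199.80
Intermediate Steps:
h(D) = -2 + 2*D (h(D) = (-2 + D) + D = -2 + 2*D)
x(j) = 10 (x(j) = -2 + 2*6 = -2 + 12 = 10)
H(K) = √101 (H(K) = √(10² + 1²) = √(100 + 1) = √101)
-16*H(6) - 39 = -16*√101 - 39 = -39 - 16*√101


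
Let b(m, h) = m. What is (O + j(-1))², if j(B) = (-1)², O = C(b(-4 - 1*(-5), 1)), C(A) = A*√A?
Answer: 4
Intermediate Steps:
C(A) = A^(3/2)
O = 1 (O = (-4 - 1*(-5))^(3/2) = (-4 + 5)^(3/2) = 1^(3/2) = 1)
j(B) = 1
(O + j(-1))² = (1 + 1)² = 2² = 4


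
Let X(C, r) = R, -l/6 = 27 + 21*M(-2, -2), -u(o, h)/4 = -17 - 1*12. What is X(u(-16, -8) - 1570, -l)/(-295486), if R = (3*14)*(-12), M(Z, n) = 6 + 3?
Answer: 252/147743 ≈ 0.0017057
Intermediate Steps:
M(Z, n) = 9
u(o, h) = 116 (u(o, h) = -4*(-17 - 1*12) = -4*(-17 - 12) = -4*(-29) = 116)
l = -1296 (l = -6*(27 + 21*9) = -6*(27 + 189) = -6*216 = -1296)
R = -504 (R = 42*(-12) = -504)
X(C, r) = -504
X(u(-16, -8) - 1570, -l)/(-295486) = -504/(-295486) = -504*(-1/295486) = 252/147743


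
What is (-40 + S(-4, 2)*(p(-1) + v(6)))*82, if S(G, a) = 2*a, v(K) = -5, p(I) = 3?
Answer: -3936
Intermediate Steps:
(-40 + S(-4, 2)*(p(-1) + v(6)))*82 = (-40 + (2*2)*(3 - 5))*82 = (-40 + 4*(-2))*82 = (-40 - 8)*82 = -48*82 = -3936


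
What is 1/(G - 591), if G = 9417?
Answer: 1/8826 ≈ 0.00011330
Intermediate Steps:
1/(G - 591) = 1/(9417 - 591) = 1/8826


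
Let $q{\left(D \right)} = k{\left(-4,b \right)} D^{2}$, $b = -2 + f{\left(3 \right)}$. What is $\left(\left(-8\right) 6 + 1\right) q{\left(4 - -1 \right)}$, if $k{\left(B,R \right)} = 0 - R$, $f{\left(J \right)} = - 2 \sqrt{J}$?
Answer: $-2350 - 2350 \sqrt{3} \approx -6420.3$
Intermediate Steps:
$b = -2 - 2 \sqrt{3} \approx -5.4641$
$k{\left(B,R \right)} = - R$
$q{\left(D \right)} = D^{2} \left(2 + 2 \sqrt{3}\right)$ ($q{\left(D \right)} = - (-2 - 2 \sqrt{3}) D^{2} = \left(2 + 2 \sqrt{3}\right) D^{2} = D^{2} \left(2 + 2 \sqrt{3}\right)$)
$\left(\left(-8\right) 6 + 1\right) q{\left(4 - -1 \right)} = \left(\left(-8\right) 6 + 1\right) 2 \left(4 - -1\right)^{2} \left(1 + \sqrt{3}\right) = \left(-48 + 1\right) 2 \left(4 + 1\right)^{2} \left(1 + \sqrt{3}\right) = - 47 \cdot 2 \cdot 5^{2} \left(1 + \sqrt{3}\right) = - 47 \cdot 2 \cdot 25 \left(1 + \sqrt{3}\right) = - 47 \left(50 + 50 \sqrt{3}\right) = -2350 - 2350 \sqrt{3}$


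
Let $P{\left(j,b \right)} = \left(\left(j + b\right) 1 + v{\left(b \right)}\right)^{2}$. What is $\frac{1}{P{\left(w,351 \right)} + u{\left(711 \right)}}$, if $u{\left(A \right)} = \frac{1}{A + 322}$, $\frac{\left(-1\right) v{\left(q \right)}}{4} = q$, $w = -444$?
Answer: $\frac{1033}{2314962298} \approx 4.4623 \cdot 10^{-7}$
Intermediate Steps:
$v{\left(q \right)} = - 4 q$
$P{\left(j,b \right)} = \left(j - 3 b\right)^{2}$ ($P{\left(j,b \right)} = \left(\left(j + b\right) 1 - 4 b\right)^{2} = \left(\left(b + j\right) 1 - 4 b\right)^{2} = \left(\left(b + j\right) - 4 b\right)^{2} = \left(j - 3 b\right)^{2}$)
$u{\left(A \right)} = \frac{1}{322 + A}$
$\frac{1}{P{\left(w,351 \right)} + u{\left(711 \right)}} = \frac{1}{\left(-444 - 1053\right)^{2} + \frac{1}{322 + 711}} = \frac{1}{\left(-444 - 1053\right)^{2} + \frac{1}{1033}} = \frac{1}{\left(-1497\right)^{2} + \frac{1}{1033}} = \frac{1}{2241009 + \frac{1}{1033}} = \frac{1}{\frac{2314962298}{1033}} = \frac{1033}{2314962298}$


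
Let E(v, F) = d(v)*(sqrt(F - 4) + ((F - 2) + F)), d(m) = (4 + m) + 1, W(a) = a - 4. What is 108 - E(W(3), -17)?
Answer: 252 - 4*I*sqrt(21) ≈ 252.0 - 18.33*I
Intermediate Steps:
W(a) = -4 + a
d(m) = 5 + m
E(v, F) = (5 + v)*(-2 + sqrt(-4 + F) + 2*F) (E(v, F) = (5 + v)*(sqrt(F - 4) + ((F - 2) + F)) = (5 + v)*(sqrt(-4 + F) + ((-2 + F) + F)) = (5 + v)*(sqrt(-4 + F) + (-2 + 2*F)) = (5 + v)*(-2 + sqrt(-4 + F) + 2*F))
108 - E(W(3), -17) = 108 - (5 + (-4 + 3))*(-2 + sqrt(-4 - 17) + 2*(-17)) = 108 - (5 - 1)*(-2 + sqrt(-21) - 34) = 108 - 4*(-2 + I*sqrt(21) - 34) = 108 - 4*(-36 + I*sqrt(21)) = 108 - (-144 + 4*I*sqrt(21)) = 108 + (144 - 4*I*sqrt(21)) = 252 - 4*I*sqrt(21)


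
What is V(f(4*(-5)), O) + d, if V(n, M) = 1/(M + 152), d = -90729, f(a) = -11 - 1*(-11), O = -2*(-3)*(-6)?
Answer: -10524563/116 ≈ -90729.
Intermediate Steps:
O = -36 (O = 6*(-6) = -36)
f(a) = 0 (f(a) = -11 + 11 = 0)
V(n, M) = 1/(152 + M)
V(f(4*(-5)), O) + d = 1/(152 - 36) - 90729 = 1/116 - 90729 = -10524563/116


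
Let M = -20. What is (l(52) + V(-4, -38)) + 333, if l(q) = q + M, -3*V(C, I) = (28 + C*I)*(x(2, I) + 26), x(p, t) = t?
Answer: 1085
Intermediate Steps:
V(C, I) = -(26 + I)*(28 + C*I)/3 (V(C, I) = -(28 + C*I)*(I + 26)/3 = -(28 + C*I)*(26 + I)/3 = -(26 + I)*(28 + C*I)/3)
l(q) = -20 + q (l(q) = q - 20 = -20 + q)
(l(52) + V(-4, -38)) + 333 = ((-20 + 52) + (-728/3 - 28/3*(-38) - 26/3*(-4)*(-38) - ⅓*(-4)*(-38)²)) + 333 = (32 + (-728/3 + 1064/3 - 3952/3 - ⅓*(-4)*1444)) + 333 = (32 + (-728/3 + 1064/3 - 3952/3 + 5776/3)) + 333 = (32 + 720) + 333 = 752 + 333 = 1085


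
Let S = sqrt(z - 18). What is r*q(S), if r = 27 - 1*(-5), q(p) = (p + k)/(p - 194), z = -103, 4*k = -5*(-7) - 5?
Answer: -42688/37757 - 70928*I/37757 ≈ -1.1306 - 1.8785*I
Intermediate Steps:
k = 15/2 (k = (-5*(-7) - 5)/4 = (35 - 5)/4 = (1/4)*30 = 15/2 ≈ 7.5000)
S = 11*I (S = sqrt(-103 - 18) = sqrt(-121) = 11*I ≈ 11.0*I)
q(p) = (15/2 + p)/(-194 + p) (q(p) = (p + 15/2)/(p - 194) = (15/2 + p)/(-194 + p))
r = 32 (r = 27 + 5 = 32)
r*q(S) = 32*((15/2 + 11*I)/(-194 + 11*I)) = 32*(((-194 - 11*I)/37757)*(15/2 + 11*I)) = 32*((-194 - 11*I)*(15/2 + 11*I)/37757) = 32*(-194 - 11*I)*(15/2 + 11*I)/37757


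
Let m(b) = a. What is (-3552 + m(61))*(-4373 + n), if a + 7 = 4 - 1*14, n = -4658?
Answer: 32231639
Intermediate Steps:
a = -17 (a = -7 + (4 - 1*14) = -7 + (4 - 14) = -7 - 10 = -17)
m(b) = -17
(-3552 + m(61))*(-4373 + n) = (-3552 - 17)*(-4373 - 4658) = -3569*(-9031) = 32231639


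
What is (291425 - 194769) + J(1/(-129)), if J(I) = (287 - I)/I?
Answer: 59632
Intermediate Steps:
J(I) = (287 - I)/I
(291425 - 194769) + J(1/(-129)) = (291425 - 194769) + (287 - 1/(-129))/(1/(-129)) = 96656 + (287 - 1*(-1/129))/(-1/129) = 96656 - 129*(287 + 1/129) = 96656 - 129*37024/129 = 96656 - 37024 = 59632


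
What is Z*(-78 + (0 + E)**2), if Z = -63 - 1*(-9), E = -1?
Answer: 4158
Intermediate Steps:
Z = -54 (Z = -63 + 9 = -54)
Z*(-78 + (0 + E)**2) = -54*(-78 + (0 - 1)**2) = -54*(-78 + (-1)**2) = -54*(-78 + 1) = -54*(-77) = 4158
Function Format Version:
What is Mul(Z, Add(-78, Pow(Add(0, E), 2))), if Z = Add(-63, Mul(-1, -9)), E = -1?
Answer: 4158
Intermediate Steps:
Z = -54 (Z = Add(-63, 9) = -54)
Mul(Z, Add(-78, Pow(Add(0, E), 2))) = Mul(-54, Add(-78, Pow(Add(0, -1), 2))) = Mul(-54, Add(-78, Pow(-1, 2))) = Mul(-54, Add(-78, 1)) = Mul(-54, -77) = 4158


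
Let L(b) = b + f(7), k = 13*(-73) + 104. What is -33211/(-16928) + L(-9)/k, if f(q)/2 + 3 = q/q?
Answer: 2175643/1100320 ≈ 1.9773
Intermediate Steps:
f(q) = -4 (f(q) = -6 + 2*(q/q) = -6 + 2*1 = -6 + 2 = -4)
k = -845 (k = -949 + 104 = -845)
L(b) = -4 + b (L(b) = b - 4 = -4 + b)
-33211/(-16928) + L(-9)/k = -33211/(-16928) + (-4 - 9)/(-845) = -33211*(-1/16928) - 13*(-1/845) = 33211/16928 + 1/65 = 2175643/1100320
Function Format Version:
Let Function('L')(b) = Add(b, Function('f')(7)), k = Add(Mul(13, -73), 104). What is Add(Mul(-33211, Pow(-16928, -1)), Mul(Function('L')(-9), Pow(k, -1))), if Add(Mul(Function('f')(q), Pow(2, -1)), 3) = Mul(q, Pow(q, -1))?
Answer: Rational(2175643, 1100320) ≈ 1.9773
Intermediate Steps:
Function('f')(q) = -4 (Function('f')(q) = Add(-6, Mul(2, Mul(q, Pow(q, -1)))) = Add(-6, Mul(2, 1)) = Add(-6, 2) = -4)
k = -845 (k = Add(-949, 104) = -845)
Function('L')(b) = Add(-4, b) (Function('L')(b) = Add(b, -4) = Add(-4, b))
Add(Mul(-33211, Pow(-16928, -1)), Mul(Function('L')(-9), Pow(k, -1))) = Add(Mul(-33211, Pow(-16928, -1)), Mul(Add(-4, -9), Pow(-845, -1))) = Add(Mul(-33211, Rational(-1, 16928)), Mul(-13, Rational(-1, 845))) = Add(Rational(33211, 16928), Rational(1, 65)) = Rational(2175643, 1100320)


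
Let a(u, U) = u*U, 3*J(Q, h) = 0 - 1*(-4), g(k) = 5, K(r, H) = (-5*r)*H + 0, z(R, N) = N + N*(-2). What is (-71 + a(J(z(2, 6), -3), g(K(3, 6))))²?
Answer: 37249/9 ≈ 4138.8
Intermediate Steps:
z(R, N) = -N (z(R, N) = N - 2*N = -N)
K(r, H) = -5*H*r (K(r, H) = -5*H*r + 0 = -5*H*r)
J(Q, h) = 4/3 (J(Q, h) = (0 - 1*(-4))/3 = (0 + 4)/3 = (⅓)*4 = 4/3)
a(u, U) = U*u
(-71 + a(J(z(2, 6), -3), g(K(3, 6))))² = (-71 + 5*(4/3))² = (-71 + 20/3)² = (-193/3)² = 37249/9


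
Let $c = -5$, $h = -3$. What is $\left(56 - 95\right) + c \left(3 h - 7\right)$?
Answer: $41$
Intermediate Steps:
$\left(56 - 95\right) + c \left(3 h - 7\right) = \left(56 - 95\right) - 5 \left(3 \left(-3\right) - 7\right) = -39 - 5 \left(-9 - 7\right) = -39 - -80 = -39 + 80 = 41$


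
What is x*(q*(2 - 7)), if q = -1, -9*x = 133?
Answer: -665/9 ≈ -73.889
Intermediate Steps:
x = -133/9 (x = -⅑*133 = -133/9 ≈ -14.778)
x*(q*(2 - 7)) = -(-133)*(2 - 7)/9 = -(-133)*(-5)/9 = -133/9*5 = -665/9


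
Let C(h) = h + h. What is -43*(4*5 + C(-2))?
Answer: -688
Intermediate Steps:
C(h) = 2*h
-43*(4*5 + C(-2)) = -43*(4*5 + 2*(-2)) = -43*(20 - 4) = -43*16 = -688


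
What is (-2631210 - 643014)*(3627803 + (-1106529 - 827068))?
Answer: -5547209946144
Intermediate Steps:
(-2631210 - 643014)*(3627803 + (-1106529 - 827068)) = -3274224*(3627803 - 1933597) = -3274224*1694206 = -5547209946144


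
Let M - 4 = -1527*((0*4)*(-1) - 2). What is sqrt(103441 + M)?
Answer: sqrt(106499) ≈ 326.34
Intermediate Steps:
M = 3058 (M = 4 - 1527*((0*4)*(-1) - 2) = 4 - 1527*(0*(-1) - 2) = 4 - 1527*(0 - 2) = 4 - 1527*(-2) = 4 + 3054 = 3058)
sqrt(103441 + M) = sqrt(103441 + 3058) = sqrt(106499)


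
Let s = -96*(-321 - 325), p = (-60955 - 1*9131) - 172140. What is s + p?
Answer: -180210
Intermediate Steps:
p = -242226 (p = (-60955 - 9131) - 172140 = -70086 - 172140 = -242226)
s = 62016 (s = -96*(-646) = 62016)
s + p = 62016 - 242226 = -180210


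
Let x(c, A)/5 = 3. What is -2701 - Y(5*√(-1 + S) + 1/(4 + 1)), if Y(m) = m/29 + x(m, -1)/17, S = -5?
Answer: -6660157/2465 - 5*I*√6/29 ≈ -2701.9 - 0.42233*I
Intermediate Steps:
x(c, A) = 15 (x(c, A) = 5*3 = 15)
Y(m) = 15/17 + m/29 (Y(m) = m/29 + 15/17 = 15/17 + m/29)
-2701 - Y(5*√(-1 + S) + 1/(4 + 1)) = -2701 - (15/17 + (5*√(-1 - 5) + 1/(4 + 1))/29) = -2701 - (15/17 + (5*√(-6) + 1/5)/29) = -2701 - (15/17 + (5*(I*√6) + ⅕)/29) = -2701 - (15/17 + (5*I*√6 + ⅕)/29) = -2701 - (15/17 + (⅕ + 5*I*√6)/29) = -2701 - (15/17 + (1/145 + 5*I*√6/29)) = -2701 - (2192/2465 + 5*I*√6/29) = -2701 + (-2192/2465 - 5*I*√6/29) = -6660157/2465 - 5*I*√6/29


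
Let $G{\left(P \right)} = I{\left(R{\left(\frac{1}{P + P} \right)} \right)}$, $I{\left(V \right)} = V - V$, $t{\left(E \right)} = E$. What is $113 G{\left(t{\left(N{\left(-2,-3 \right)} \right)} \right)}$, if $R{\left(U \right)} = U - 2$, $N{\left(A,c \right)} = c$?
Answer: $0$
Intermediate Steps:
$R{\left(U \right)} = -2 + U$
$I{\left(V \right)} = 0$
$G{\left(P \right)} = 0$
$113 G{\left(t{\left(N{\left(-2,-3 \right)} \right)} \right)} = 113 \cdot 0 = 0$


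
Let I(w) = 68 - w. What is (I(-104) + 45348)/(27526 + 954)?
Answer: 569/356 ≈ 1.5983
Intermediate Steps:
(I(-104) + 45348)/(27526 + 954) = ((68 - 1*(-104)) + 45348)/(27526 + 954) = ((68 + 104) + 45348)/28480 = (172 + 45348)*(1/28480) = 45520*(1/28480) = 569/356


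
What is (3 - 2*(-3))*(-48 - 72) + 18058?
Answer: 16978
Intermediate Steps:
(3 - 2*(-3))*(-48 - 72) + 18058 = (3 + 6)*(-120) + 18058 = 9*(-120) + 18058 = -1080 + 18058 = 16978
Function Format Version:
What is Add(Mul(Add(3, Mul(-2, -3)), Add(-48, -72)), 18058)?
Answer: 16978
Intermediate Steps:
Add(Mul(Add(3, Mul(-2, -3)), Add(-48, -72)), 18058) = Add(Mul(Add(3, 6), -120), 18058) = Add(Mul(9, -120), 18058) = Add(-1080, 18058) = 16978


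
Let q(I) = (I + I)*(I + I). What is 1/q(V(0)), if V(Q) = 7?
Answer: 1/196 ≈ 0.0051020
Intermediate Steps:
q(I) = 4*I² (q(I) = (2*I)*(2*I) = 4*I²)
1/q(V(0)) = 1/(4*7²) = 1/(4*49) = 1/196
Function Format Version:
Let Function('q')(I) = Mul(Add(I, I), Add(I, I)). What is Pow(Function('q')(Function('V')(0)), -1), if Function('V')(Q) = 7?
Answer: Rational(1, 196) ≈ 0.0051020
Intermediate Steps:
Function('q')(I) = Mul(4, Pow(I, 2)) (Function('q')(I) = Mul(Mul(2, I), Mul(2, I)) = Mul(4, Pow(I, 2)))
Pow(Function('q')(Function('V')(0)), -1) = Pow(Mul(4, Pow(7, 2)), -1) = Pow(Mul(4, 49), -1) = Pow(196, -1) = Rational(1, 196)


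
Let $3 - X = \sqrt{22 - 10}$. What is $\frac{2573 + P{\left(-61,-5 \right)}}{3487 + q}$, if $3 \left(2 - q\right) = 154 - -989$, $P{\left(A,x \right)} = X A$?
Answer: $\frac{1195}{1554} + \frac{61 \sqrt{3}}{1554} \approx 0.83697$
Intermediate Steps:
$X = 3 - 2 \sqrt{3}$ ($X = 3 - \sqrt{22 - 10} = 3 - \sqrt{12} = 3 - 2 \sqrt{3} \approx -0.4641$)
$P{\left(A,x \right)} = A \left(3 - 2 \sqrt{3}\right)$ ($P{\left(A,x \right)} = \left(3 - 2 \sqrt{3}\right) A = A \left(3 - 2 \sqrt{3}\right)$)
$q = -379$ ($q = 2 - \frac{154 - -989}{3} = 2 - \frac{154 + 989}{3} = 2 - 381 = -379$)
$\frac{2573 + P{\left(-61,-5 \right)}}{3487 + q} = \frac{2573 - 61 \left(3 - 2 \sqrt{3}\right)}{3487 - 379} = \frac{2573 - \left(183 - 122 \sqrt{3}\right)}{3108} = \left(2390 + 122 \sqrt{3}\right) \frac{1}{3108} = \frac{1195}{1554} + \frac{61 \sqrt{3}}{1554}$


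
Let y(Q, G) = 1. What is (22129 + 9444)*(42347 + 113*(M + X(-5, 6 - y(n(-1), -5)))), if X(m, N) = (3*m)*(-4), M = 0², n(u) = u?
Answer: 1551086771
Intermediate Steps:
M = 0
X(m, N) = -12*m
(22129 + 9444)*(42347 + 113*(M + X(-5, 6 - y(n(-1), -5)))) = (22129 + 9444)*(42347 + 113*(0 - 12*(-5))) = 31573*(42347 + 113*(0 + 60)) = 31573*(42347 + 113*60) = 31573*(42347 + 6780) = 31573*49127 = 1551086771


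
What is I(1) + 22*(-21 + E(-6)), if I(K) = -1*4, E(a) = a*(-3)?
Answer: -70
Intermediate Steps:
E(a) = -3*a
I(K) = -4
I(1) + 22*(-21 + E(-6)) = -4 + 22*(-21 - 3*(-6)) = -4 + 22*(-21 + 18) = -4 + 22*(-3) = -4 - 66 = -70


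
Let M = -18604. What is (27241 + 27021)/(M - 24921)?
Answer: -54262/43525 ≈ -1.2467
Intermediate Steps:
(27241 + 27021)/(M - 24921) = (27241 + 27021)/(-18604 - 24921) = 54262/(-43525) = 54262*(-1/43525) = -54262/43525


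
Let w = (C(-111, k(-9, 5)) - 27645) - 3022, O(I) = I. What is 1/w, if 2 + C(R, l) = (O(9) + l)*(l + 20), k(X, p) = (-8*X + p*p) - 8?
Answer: -1/19987 ≈ -5.0033e-5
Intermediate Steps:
k(X, p) = -8 + p² - 8*X (k(X, p) = (-8*X + p²) - 8 = (p² - 8*X) - 8 = -8 + p² - 8*X)
C(R, l) = -2 + (9 + l)*(20 + l) (C(R, l) = -2 + (9 + l)*(l + 20) = -2 + (9 + l)*(20 + l))
w = -19987 (w = ((178 + (-8 + 5² - 8*(-9))² + 29*(-8 + 5² - 8*(-9))) - 27645) - 3022 = ((178 + (-8 + 25 + 72)² + 29*(-8 + 25 + 72)) - 27645) - 3022 = ((178 + 89² + 29*89) - 27645) - 3022 = ((178 + 7921 + 2581) - 27645) - 3022 = (10680 - 27645) - 3022 = -16965 - 3022 = -19987)
1/w = 1/(-19987) = -1/19987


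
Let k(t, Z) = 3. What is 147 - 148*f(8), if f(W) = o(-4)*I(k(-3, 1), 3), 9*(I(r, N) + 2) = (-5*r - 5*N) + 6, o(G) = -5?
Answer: -9919/3 ≈ -3306.3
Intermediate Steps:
I(r, N) = -4/3 - 5*N/9 - 5*r/9 (I(r, N) = -2 + ((-5*r - 5*N) + 6)/9 = -2 + ((-5*N - 5*r) + 6)/9 = -2 + (6 - 5*N - 5*r)/9 = -2 + (2/3 - 5*N/9 - 5*r/9) = -4/3 - 5*N/9 - 5*r/9)
f(W) = 70/3 (f(W) = -5*(-4/3 - 5/9*3 - 5/9*3) = -5*(-4/3 - 5/3 - 5/3) = -5*(-14/3) = 70/3)
147 - 148*f(8) = 147 - 148*70/3 = 147 - 10360/3 = -9919/3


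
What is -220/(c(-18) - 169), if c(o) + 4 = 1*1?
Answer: 55/43 ≈ 1.2791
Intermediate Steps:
c(o) = -3 (c(o) = -4 + 1*1 = -4 + 1 = -3)
-220/(c(-18) - 169) = -220/(-3 - 169) = -220/(-172) = -1/172*(-220) = 55/43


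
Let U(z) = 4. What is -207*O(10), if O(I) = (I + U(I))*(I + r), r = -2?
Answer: -23184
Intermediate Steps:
O(I) = (-2 + I)*(4 + I) (O(I) = (I + 4)*(I - 2) = (4 + I)*(-2 + I) = (-2 + I)*(4 + I))
-207*O(10) = -207*(-8 + 10² + 2*10) = -207*(-8 + 100 + 20) = -207*112 = -23184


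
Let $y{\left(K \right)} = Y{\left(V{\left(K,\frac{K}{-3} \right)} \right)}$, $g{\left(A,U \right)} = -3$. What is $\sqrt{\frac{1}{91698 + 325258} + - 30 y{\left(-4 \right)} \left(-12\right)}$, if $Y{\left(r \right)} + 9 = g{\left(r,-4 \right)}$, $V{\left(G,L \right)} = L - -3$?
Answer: $\frac{i \sqrt{187760490306641}}{208478} \approx 65.727 i$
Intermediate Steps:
$V{\left(G,L \right)} = 3 + L$ ($V{\left(G,L \right)} = L + 3 = 3 + L$)
$Y{\left(r \right)} = -12$ ($Y{\left(r \right)} = -9 - 3 = -12$)
$y{\left(K \right)} = -12$
$\sqrt{\frac{1}{91698 + 325258} + - 30 y{\left(-4 \right)} \left(-12\right)} = \sqrt{\frac{1}{91698 + 325258} + \left(-30\right) \left(-12\right) \left(-12\right)} = \sqrt{\frac{1}{416956} + 360 \left(-12\right)} = \sqrt{\frac{1}{416956} - 4320} = \sqrt{- \frac{1801249919}{416956}} = \frac{i \sqrt{187760490306641}}{208478}$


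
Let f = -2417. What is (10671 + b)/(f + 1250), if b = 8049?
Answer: -6240/389 ≈ -16.041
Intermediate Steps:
(10671 + b)/(f + 1250) = (10671 + 8049)/(-2417 + 1250) = 18720/(-1167) = 18720*(-1/1167) = -6240/389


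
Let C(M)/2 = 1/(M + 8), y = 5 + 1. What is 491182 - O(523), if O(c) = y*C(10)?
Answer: 1473544/3 ≈ 4.9118e+5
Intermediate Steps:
y = 6
C(M) = 2/(8 + M) (C(M) = 2/(M + 8) = 2/(8 + M))
O(c) = ⅔ (O(c) = 6*(2/(8 + 10)) = 6*(2/18) = 6*(2*(1/18)) = 6*(⅑) = ⅔)
491182 - O(523) = 491182 - 1*⅔ = 491182 - ⅔ = 1473544/3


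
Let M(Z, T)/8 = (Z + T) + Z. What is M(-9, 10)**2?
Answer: 4096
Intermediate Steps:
M(Z, T) = 8*T + 16*Z (M(Z, T) = 8*((Z + T) + Z) = 8*((T + Z) + Z) = 8*(T + 2*Z) = 8*T + 16*Z)
M(-9, 10)**2 = (8*10 + 16*(-9))**2 = (80 - 144)**2 = (-64)**2 = 4096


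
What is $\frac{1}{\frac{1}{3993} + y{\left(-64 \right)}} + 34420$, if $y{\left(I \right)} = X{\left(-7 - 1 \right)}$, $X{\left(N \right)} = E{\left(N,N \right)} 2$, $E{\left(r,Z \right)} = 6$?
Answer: $\frac{1649307133}{47917} \approx 34420.0$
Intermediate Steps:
$X{\left(N \right)} = 12$ ($X{\left(N \right)} = 6 \cdot 2 = 12$)
$y{\left(I \right)} = 12$
$\frac{1}{\frac{1}{3993} + y{\left(-64 \right)}} + 34420 = \frac{1}{\frac{1}{3993} + 12} + 34420 = \frac{1}{\frac{47917}{3993}} + 34420 = \frac{3993}{47917} + 34420 = \frac{1649307133}{47917}$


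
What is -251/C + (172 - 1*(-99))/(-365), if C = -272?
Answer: 17903/99280 ≈ 0.18033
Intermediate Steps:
-251/C + (172 - 1*(-99))/(-365) = -251/(-272) + (172 - 1*(-99))/(-365) = -251*(-1/272) + (172 + 99)*(-1/365) = 251/272 + 271*(-1/365) = 251/272 - 271/365 = 17903/99280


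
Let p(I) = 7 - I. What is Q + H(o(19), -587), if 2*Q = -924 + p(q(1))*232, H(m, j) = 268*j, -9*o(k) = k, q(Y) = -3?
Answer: -156618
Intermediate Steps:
o(k) = -k/9
Q = 698 (Q = (-924 + (7 - 1*(-3))*232)/2 = (-924 + (7 + 3)*232)/2 = (-924 + 10*232)/2 = (-924 + 2320)/2 = (½)*1396 = 698)
Q + H(o(19), -587) = 698 + 268*(-587) = 698 - 157316 = -156618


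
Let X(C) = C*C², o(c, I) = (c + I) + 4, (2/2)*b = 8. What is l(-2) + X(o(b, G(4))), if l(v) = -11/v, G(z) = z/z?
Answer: 4405/2 ≈ 2202.5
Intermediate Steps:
b = 8
G(z) = 1
o(c, I) = 4 + I + c (o(c, I) = (I + c) + 4 = 4 + I + c)
X(C) = C³
l(-2) + X(o(b, G(4))) = -11/(-2) + (4 + 1 + 8)³ = -11*(-½) + 13³ = 11/2 + 2197 = 4405/2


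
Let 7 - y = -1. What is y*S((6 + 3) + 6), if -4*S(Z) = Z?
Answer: -30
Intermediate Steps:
S(Z) = -Z/4
y = 8 (y = 7 - 1*(-1) = 7 + 1 = 8)
y*S((6 + 3) + 6) = 8*(-((6 + 3) + 6)/4) = 8*(-(9 + 6)/4) = 8*(-1/4*15) = 8*(-15/4) = -30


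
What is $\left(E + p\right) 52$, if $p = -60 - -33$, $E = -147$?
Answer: $-9048$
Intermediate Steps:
$p = -27$ ($p = -60 + 33 = -27$)
$\left(E + p\right) 52 = \left(-147 - 27\right) 52 = \left(-174\right) 52 = -9048$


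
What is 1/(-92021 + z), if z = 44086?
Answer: -1/47935 ≈ -2.0862e-5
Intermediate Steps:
1/(-92021 + z) = 1/(-92021 + 44086) = 1/(-47935) = -1/47935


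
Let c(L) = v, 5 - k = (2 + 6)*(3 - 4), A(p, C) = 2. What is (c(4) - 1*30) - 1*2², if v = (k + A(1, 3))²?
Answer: 191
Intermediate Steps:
k = 13 (k = 5 - (2 + 6)*(3 - 4) = 5 - 8*(-1) = 5 - 1*(-8) = 5 + 8 = 13)
v = 225 (v = (13 + 2)² = 15² = 225)
c(L) = 225
(c(4) - 1*30) - 1*2² = (225 - 1*30) - 1*2² = (225 - 30) - 1*4 = 195 - 4 = 191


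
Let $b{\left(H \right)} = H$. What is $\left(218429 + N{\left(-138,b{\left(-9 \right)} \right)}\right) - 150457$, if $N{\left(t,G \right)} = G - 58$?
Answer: $67905$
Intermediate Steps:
$N{\left(t,G \right)} = -58 + G$
$\left(218429 + N{\left(-138,b{\left(-9 \right)} \right)}\right) - 150457 = \left(218429 - 67\right) - 150457 = 218362 - 150457 = 67905$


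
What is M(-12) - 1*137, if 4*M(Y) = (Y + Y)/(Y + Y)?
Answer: -547/4 ≈ -136.75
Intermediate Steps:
M(Y) = 1/4 (M(Y) = ((Y + Y)/(Y + Y))/4 = ((2*Y)/((2*Y)))/4 = ((2*Y)*(1/(2*Y)))/4 = (1/4)*1 = 1/4)
M(-12) - 1*137 = 1/4 - 1*137 = 1/4 - 137 = -547/4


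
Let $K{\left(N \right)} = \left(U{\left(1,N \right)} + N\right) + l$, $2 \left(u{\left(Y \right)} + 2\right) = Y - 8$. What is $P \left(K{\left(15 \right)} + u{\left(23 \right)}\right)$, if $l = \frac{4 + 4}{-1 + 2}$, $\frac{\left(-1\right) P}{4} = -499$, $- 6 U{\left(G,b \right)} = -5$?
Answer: $\frac{175648}{3} \approx 58549.0$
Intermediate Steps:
$U{\left(G,b \right)} = \frac{5}{6}$ ($U{\left(G,b \right)} = \left(- \frac{1}{6}\right) \left(-5\right) = \frac{5}{6}$)
$u{\left(Y \right)} = -6 + \frac{Y}{2}$ ($u{\left(Y \right)} = -2 + \frac{Y - 8}{2} = -2 + \frac{-8 + Y}{2} = -2 + \left(-4 + \frac{Y}{2}\right) = -6 + \frac{Y}{2}$)
$P = 1996$ ($P = \left(-4\right) \left(-499\right) = 1996$)
$l = 8$ ($l = \frac{8}{1} = 8 \cdot 1 = 8$)
$K{\left(N \right)} = \frac{53}{6} + N$ ($K{\left(N \right)} = \left(\frac{5}{6} + N\right) + 8 = \frac{53}{6} + N$)
$P \left(K{\left(15 \right)} + u{\left(23 \right)}\right) = 1996 \left(\left(\frac{53}{6} + 15\right) + \left(-6 + \frac{1}{2} \cdot 23\right)\right) = 1996 \left(\frac{143}{6} + \left(-6 + \frac{23}{2}\right)\right) = 1996 \left(\frac{143}{6} + \frac{11}{2}\right) = 1996 \cdot \frac{88}{3} = \frac{175648}{3}$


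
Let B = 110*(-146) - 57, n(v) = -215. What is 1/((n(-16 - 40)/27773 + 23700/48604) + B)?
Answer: -337469723/5438837583031 ≈ -6.2048e-5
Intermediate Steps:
B = -16117 (B = -16060 - 57 = -16117)
1/((n(-16 - 40)/27773 + 23700/48604) + B) = 1/((-215/27773 + 23700/48604) - 16117) = 1/((-215*1/27773 + 23700*(1/48604)) - 16117) = 1/((-215/27773 + 5925/12151) - 16117) = 1/(161942560/337469723 - 16117) = 1/(-5438837583031/337469723) = -337469723/5438837583031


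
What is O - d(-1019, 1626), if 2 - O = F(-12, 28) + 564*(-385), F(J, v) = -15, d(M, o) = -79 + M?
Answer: 218255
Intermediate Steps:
O = 217157 (O = 2 - (-15 + 564*(-385)) = 2 - (-15 - 217140) = 2 - 1*(-217155) = 2 + 217155 = 217157)
O - d(-1019, 1626) = 217157 - (-79 - 1019) = 217157 - 1*(-1098) = 217157 + 1098 = 218255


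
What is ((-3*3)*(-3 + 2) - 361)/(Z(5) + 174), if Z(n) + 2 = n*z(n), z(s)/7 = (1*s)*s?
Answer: -352/1047 ≈ -0.33620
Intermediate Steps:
z(s) = 7*s² (z(s) = 7*((1*s)*s) = 7*(s*s) = 7*s²)
Z(n) = -2 + 7*n³ (Z(n) = -2 + n*(7*n²) = -2 + 7*n³)
((-3*3)*(-3 + 2) - 361)/(Z(5) + 174) = ((-3*3)*(-3 + 2) - 361)/((-2 + 7*5³) + 174) = (-9*(-1) - 361)/((-2 + 7*125) + 174) = (9 - 361)/((-2 + 875) + 174) = -352/(873 + 174) = -352/1047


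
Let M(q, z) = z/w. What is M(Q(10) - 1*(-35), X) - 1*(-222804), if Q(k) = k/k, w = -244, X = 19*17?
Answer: 54363853/244 ≈ 2.2280e+5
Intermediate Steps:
X = 323
Q(k) = 1
M(q, z) = -z/244 (M(q, z) = z/(-244) = z*(-1/244) = -z/244)
M(Q(10) - 1*(-35), X) - 1*(-222804) = -1/244*323 - 1*(-222804) = -323/244 + 222804 = 54363853/244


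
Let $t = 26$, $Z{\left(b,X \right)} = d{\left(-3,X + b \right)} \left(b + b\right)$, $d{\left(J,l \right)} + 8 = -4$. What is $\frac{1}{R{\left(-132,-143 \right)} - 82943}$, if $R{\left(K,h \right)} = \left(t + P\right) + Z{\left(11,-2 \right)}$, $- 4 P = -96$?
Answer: $- \frac{1}{83157} \approx -1.2025 \cdot 10^{-5}$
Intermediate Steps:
$d{\left(J,l \right)} = -12$ ($d{\left(J,l \right)} = -8 - 4 = -12$)
$Z{\left(b,X \right)} = - 24 b$ ($Z{\left(b,X \right)} = - 12 \left(b + b\right) = - 12 \cdot 2 b = - 24 b$)
$P = 24$ ($P = \left(- \frac{1}{4}\right) \left(-96\right) = 24$)
$R{\left(K,h \right)} = -214$ ($R{\left(K,h \right)} = \left(26 + 24\right) - 264 = 50 - 264 = -214$)
$\frac{1}{R{\left(-132,-143 \right)} - 82943} = \frac{1}{-214 - 82943} = \frac{1}{-83157} = - \frac{1}{83157}$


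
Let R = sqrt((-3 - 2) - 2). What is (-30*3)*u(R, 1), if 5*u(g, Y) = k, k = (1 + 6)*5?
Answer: -630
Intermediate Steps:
k = 35 (k = 7*5 = 35)
R = I*sqrt(7) (R = sqrt(-5 - 2) = sqrt(-7) = I*sqrt(7) ≈ 2.6458*I)
u(g, Y) = 7 (u(g, Y) = (1/5)*35 = 7)
(-30*3)*u(R, 1) = -30*3*7 = -5*18*7 = -90*7 = -630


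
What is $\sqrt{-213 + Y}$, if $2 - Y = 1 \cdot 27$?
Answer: $i \sqrt{238} \approx 15.427 i$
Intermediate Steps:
$Y = -25$ ($Y = 2 - 1 \cdot 27 = 2 - 27 = -25$)
$\sqrt{-213 + Y} = \sqrt{-213 - 25} = \sqrt{-238} = i \sqrt{238}$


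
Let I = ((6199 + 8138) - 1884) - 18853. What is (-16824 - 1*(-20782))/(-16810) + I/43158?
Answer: -69600841/181371495 ≈ -0.38375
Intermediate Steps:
I = -6400 (I = (14337 - 1884) - 18853 = 12453 - 18853 = -6400)
(-16824 - 1*(-20782))/(-16810) + I/43158 = (-16824 - 1*(-20782))/(-16810) - 6400/43158 = (-16824 + 20782)*(-1/16810) - 6400*1/43158 = 3958*(-1/16810) - 3200/21579 = -1979/8405 - 3200/21579 = -69600841/181371495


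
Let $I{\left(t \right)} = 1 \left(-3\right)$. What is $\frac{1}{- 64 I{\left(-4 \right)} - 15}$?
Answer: $\frac{1}{177} \approx 0.0056497$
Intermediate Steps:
$I{\left(t \right)} = -3$
$\frac{1}{- 64 I{\left(-4 \right)} - 15} = \frac{1}{\left(-64\right) \left(-3\right) - 15} = \frac{1}{192 - 15} = \frac{1}{177}$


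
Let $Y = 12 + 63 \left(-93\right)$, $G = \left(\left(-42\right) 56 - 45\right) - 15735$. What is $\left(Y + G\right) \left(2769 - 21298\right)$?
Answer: $444306891$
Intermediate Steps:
$G = -18132$ ($G = \left(-2352 - 45\right) - 15735 = -2397 - 15735 = -18132$)
$Y = -5847$ ($Y = 12 - 5859 = -5847$)
$\left(Y + G\right) \left(2769 - 21298\right) = \left(-5847 - 18132\right) \left(2769 - 21298\right) = \left(-23979\right) \left(-18529\right) = 444306891$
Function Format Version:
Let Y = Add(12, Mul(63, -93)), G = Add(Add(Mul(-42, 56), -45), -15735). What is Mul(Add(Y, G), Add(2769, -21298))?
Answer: 444306891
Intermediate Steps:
G = -18132 (G = Add(Add(-2352, -45), -15735) = Add(-2397, -15735) = -18132)
Y = -5847 (Y = Add(12, -5859) = -5847)
Mul(Add(Y, G), Add(2769, -21298)) = Mul(Add(-5847, -18132), Add(2769, -21298)) = Mul(-23979, -18529) = 444306891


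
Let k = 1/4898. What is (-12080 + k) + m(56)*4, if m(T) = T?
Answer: -58070687/4898 ≈ -11856.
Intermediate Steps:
k = 1/4898 ≈ 0.00020417
(-12080 + k) + m(56)*4 = (-12080 + 1/4898) + 56*4 = -59167839/4898 + 224 = -58070687/4898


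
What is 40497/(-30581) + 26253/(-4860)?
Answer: -111073157/16513740 ≈ -6.7261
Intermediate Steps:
40497/(-30581) + 26253/(-4860) = 40497*(-1/30581) + 26253*(-1/4860) = -40497/30581 - 2917/540 = -111073157/16513740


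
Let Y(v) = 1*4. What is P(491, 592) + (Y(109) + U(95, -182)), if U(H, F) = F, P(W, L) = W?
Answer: 313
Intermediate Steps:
Y(v) = 4
P(491, 592) + (Y(109) + U(95, -182)) = 491 + (4 - 182) = 491 - 178 = 313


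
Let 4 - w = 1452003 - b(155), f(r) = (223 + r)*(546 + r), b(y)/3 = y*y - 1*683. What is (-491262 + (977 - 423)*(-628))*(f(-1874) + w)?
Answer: -680196681570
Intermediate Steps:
b(y) = -2049 + 3*y² (b(y) = 3*(y*y - 1*683) = 3*(y² - 683) = 3*(-683 + y²) = -2049 + 3*y²)
w = -1381973 (w = 4 - (1452003 - (-2049 + 3*155²)) = 4 - (1452003 - (-2049 + 3*24025)) = 4 - (1452003 - (-2049 + 72075)) = 4 - (1452003 - 1*70026) = 4 - (1452003 - 70026) = 4 - 1*1381977 = 4 - 1381977 = -1381973)
(-491262 + (977 - 423)*(-628))*(f(-1874) + w) = (-491262 + (977 - 423)*(-628))*((121758 + (-1874)² + 769*(-1874)) - 1381973) = (-491262 + 554*(-628))*((121758 + 3511876 - 1441106) - 1381973) = (-491262 - 347912)*(2192528 - 1381973) = -839174*810555 = -680196681570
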